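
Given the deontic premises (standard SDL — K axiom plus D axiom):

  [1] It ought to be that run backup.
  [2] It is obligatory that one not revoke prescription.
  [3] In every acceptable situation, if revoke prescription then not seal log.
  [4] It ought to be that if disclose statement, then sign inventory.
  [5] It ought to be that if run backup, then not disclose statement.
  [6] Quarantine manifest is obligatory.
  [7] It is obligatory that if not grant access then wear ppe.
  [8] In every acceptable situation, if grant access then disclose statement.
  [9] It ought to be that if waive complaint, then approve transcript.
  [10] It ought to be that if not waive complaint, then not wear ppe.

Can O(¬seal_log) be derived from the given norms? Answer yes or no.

No

Premise 3 is O(revoke_prescription → ¬seal_log), but O(revoke_prescription) is not derivable from the premises, so it does not yield O(¬seal_log).
No other premise forces O(¬seal_log). An ideal world satisfying every premise can still have ¬seal_log false, so O(¬seal_log) is not derivable.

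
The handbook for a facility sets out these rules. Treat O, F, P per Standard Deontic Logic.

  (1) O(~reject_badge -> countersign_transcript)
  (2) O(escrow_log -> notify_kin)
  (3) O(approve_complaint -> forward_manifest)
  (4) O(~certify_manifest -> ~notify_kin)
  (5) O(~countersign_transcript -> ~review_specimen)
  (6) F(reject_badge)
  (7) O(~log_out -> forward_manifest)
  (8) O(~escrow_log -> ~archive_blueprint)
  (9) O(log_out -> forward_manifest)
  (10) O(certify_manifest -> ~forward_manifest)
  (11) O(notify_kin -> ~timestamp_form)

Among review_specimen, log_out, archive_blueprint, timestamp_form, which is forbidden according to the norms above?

archive_blueprint

Premises 9 and 7 are O(log_out -> forward_manifest) and O(~log_out -> forward_manifest); every ideal world satisfies log_out or ~log_out, so in either case forward_manifest holds — hence O(forward_manifest).
The contrapositive of premise 10 (O(certify_manifest -> ~forward_manifest)) is O(forward_manifest -> ~certify_manifest), and O(forward_manifest) is already established, so O(~certify_manifest).
Applying K to premise 4 (O(~certify_manifest -> ~notify_kin)) and O(~certify_manifest) yields O(~notify_kin).
Premise 2 is O(escrow_log -> notify_kin); contrapositively O(~notify_kin -> ~escrow_log). Since O(~notify_kin) holds, K gives O(~escrow_log).
From O(~escrow_log) and premise 8, O(~escrow_log -> ~archive_blueprint), we obtain O(~archive_blueprint).
So O(~archive_blueprint) holds, i.e. archive_blueprint is forbidden. None of the other listed options is forbidden under the premises.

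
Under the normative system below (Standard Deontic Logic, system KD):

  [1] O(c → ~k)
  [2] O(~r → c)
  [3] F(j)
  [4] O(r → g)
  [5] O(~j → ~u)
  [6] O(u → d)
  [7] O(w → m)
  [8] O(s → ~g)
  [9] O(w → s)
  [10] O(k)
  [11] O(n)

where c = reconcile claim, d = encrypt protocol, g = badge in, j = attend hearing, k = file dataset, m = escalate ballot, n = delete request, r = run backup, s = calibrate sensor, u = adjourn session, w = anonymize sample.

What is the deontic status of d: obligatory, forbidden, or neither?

Premise 6 is O(u → d), but O(u) is not derivable from the premises, so it does not yield O(d).
No premise or chain of K-axiom applications forces O(d), and none forces O(~d). So d is neither obligatory nor forbidden under these norms.

Neither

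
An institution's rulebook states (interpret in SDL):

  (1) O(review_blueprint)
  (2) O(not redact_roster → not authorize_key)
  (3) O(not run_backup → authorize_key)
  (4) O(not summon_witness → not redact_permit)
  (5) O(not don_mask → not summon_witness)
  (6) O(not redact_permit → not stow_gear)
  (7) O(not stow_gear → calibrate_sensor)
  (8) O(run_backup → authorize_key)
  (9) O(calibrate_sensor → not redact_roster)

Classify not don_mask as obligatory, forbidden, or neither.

Forbidden

Premises 8 and 3 cover both cases: O(run_backup → authorize_key) and O(not run_backup → authorize_key). Since run_backup ∨ not run_backup is a tautology, O(authorize_key) follows.
Premise 2 is O(not redact_roster → not authorize_key); contrapositively O(authorize_key → redact_roster). Since O(authorize_key) holds, K gives O(redact_roster).
The contrapositive of premise 9 (O(calibrate_sensor → not redact_roster)) is O(redact_roster → not calibrate_sensor), and O(redact_roster) is already established, so O(not calibrate_sensor).
Premise 7, O(not stow_gear → calibrate_sensor), contraposes to O(not calibrate_sensor → stow_gear); with O(not calibrate_sensor) we get O(stow_gear).
The contrapositive of premise 6 (O(not redact_permit → not stow_gear)) is O(stow_gear → redact_permit), and O(stow_gear) is already established, so O(redact_permit).
Premise 4 is O(not summon_witness → not redact_permit); contrapositively O(redact_permit → summon_witness). Since O(redact_permit) holds, K gives O(summon_witness).
Premise 5 is O(not don_mask → not summon_witness); contrapositively O(summon_witness → don_mask). Since O(summon_witness) holds, K gives O(don_mask).
Premise 1 does not contribute to this derivation.
Thus O(don_mask), which is F(not don_mask): not don_mask is forbidden.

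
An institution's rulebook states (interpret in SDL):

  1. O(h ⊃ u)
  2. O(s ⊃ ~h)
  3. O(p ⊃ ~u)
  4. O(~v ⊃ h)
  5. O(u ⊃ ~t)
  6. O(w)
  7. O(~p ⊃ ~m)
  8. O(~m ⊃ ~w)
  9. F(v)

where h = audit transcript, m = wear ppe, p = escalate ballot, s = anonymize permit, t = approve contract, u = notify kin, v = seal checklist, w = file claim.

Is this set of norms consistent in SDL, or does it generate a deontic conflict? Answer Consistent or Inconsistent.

From premise 6 we have O(w).
The contrapositive of premise 8 (O(~m ⊃ ~w)) is O(w ⊃ m), and O(w) is already established, so O(m).
Premise 7, O(~p ⊃ ~m), contraposes to O(m ⊃ p); with O(m) we get O(p).
From O(p) and premise 3, O(p ⊃ ~u), we obtain O(~u).
The contrapositive of premise 1 (O(h ⊃ u)) is O(~u ⊃ ~h), and O(~u) is already established, so O(~h).
The contrapositive of premise 4 (O(~v ⊃ h)) is O(~h ⊃ v), and O(~h) is already established, so O(v).
However, F(v) at premise 9 amounts to O(~v).
We now have both O(v) and O(~v) — v is simultaneously obligatory and forbidden, violating the D-axiom.

Inconsistent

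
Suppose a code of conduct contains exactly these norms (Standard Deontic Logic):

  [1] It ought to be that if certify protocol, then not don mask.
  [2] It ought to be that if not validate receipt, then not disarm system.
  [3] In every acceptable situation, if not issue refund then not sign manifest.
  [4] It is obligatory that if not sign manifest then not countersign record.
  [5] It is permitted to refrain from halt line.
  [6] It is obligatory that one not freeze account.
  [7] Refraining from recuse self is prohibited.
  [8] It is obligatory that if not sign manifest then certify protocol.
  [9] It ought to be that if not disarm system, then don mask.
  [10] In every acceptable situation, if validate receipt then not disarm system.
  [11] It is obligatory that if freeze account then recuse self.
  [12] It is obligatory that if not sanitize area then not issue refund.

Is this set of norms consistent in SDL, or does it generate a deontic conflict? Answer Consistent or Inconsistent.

Premise 11 is O(freeze_account → recuse_self); even if O(recuse_self) held, inferring O(freeze_account) would be affirming the consequent — invalid.
So O(freeze_account) is not derivable, and the apparent clash with O(¬freeze_account) does not arise.
A world satisfying every obligation exists (e.g. certify_protocol=false, countersign_record=false, disarm_system=false, don_mask=true, freeze_account=false, halt_line=false, issue_refund=true, recuse_self=true, sanitize_area=true, sign_manifest=true, validate_receipt=false); no atom is both obligatory and forbidden, so the set is consistent.

Consistent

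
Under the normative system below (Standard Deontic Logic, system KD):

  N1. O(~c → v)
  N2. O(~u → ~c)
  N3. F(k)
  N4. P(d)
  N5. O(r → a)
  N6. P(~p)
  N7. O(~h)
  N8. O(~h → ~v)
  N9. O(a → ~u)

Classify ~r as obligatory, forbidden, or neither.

From premise 7 we have O(~h).
From O(~h) and premise 8, O(~h → ~v), we obtain O(~v).
Premise 1, O(~c → v), contraposes to O(~v → c); with O(~v) we get O(c).
Premise 2, O(~u → ~c), contraposes to O(c → u); with O(c) we get O(u).
Premise 9, O(a → ~u), contraposes to O(u → ~a); with O(u) we get O(~a).
Premise 5 is O(r → a); contrapositively O(~a → ~r). Since O(~a) holds, K gives O(~r).
Premises 3, 4, 6 do not contribute to this derivation.
Hence ~r is obligatory.

Obligatory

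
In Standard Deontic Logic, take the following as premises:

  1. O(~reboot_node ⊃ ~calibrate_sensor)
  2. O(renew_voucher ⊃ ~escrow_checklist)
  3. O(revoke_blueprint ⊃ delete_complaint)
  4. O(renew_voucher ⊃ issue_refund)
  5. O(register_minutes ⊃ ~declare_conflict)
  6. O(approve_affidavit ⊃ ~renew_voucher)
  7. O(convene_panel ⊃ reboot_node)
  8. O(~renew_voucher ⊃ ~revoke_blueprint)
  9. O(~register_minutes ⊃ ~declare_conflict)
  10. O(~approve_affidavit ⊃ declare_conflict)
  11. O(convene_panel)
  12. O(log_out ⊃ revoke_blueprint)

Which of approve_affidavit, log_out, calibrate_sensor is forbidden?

log_out

Premises 9 and 5 are O(~register_minutes ⊃ ~declare_conflict) and O(register_minutes ⊃ ~declare_conflict); every ideal world satisfies ~register_minutes or register_minutes, so in either case ~declare_conflict holds — hence O(~declare_conflict).
The contrapositive of premise 10 (O(~approve_affidavit ⊃ declare_conflict)) is O(~declare_conflict ⊃ approve_affidavit), and O(~declare_conflict) is already established, so O(approve_affidavit).
Premise 6 is O(approve_affidavit ⊃ ~renew_voucher); since O(approve_affidavit), deontic closure gives O(~renew_voucher).
With premise 8, O(~renew_voucher ⊃ ~revoke_blueprint), the K-axiom yields O(~revoke_blueprint).
Premise 12 is O(log_out ⊃ revoke_blueprint); contrapositively O(~revoke_blueprint ⊃ ~log_out). Since O(~revoke_blueprint) holds, K gives O(~log_out).
So O(~log_out) holds, i.e. log_out is forbidden. None of the other listed options is forbidden under the premises.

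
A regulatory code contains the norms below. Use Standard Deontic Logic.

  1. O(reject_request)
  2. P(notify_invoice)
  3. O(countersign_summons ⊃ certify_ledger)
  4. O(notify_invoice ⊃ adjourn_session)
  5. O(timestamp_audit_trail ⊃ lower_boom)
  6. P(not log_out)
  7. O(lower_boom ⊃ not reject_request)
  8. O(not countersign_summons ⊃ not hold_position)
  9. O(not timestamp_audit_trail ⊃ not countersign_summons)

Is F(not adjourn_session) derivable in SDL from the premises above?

Premise 4 is O(notify_invoice ⊃ adjourn_session), but O(notify_invoice) is not derivable from the premises (the permission P(notify_invoice) asserts only not O(not notify_invoice), not O(notify_invoice)), so it does not yield O(adjourn_session).
No other premise forces O(adjourn_session). An ideal world satisfying every premise can still have not adjourn_session true, so F(not adjourn_session) is not derivable.

No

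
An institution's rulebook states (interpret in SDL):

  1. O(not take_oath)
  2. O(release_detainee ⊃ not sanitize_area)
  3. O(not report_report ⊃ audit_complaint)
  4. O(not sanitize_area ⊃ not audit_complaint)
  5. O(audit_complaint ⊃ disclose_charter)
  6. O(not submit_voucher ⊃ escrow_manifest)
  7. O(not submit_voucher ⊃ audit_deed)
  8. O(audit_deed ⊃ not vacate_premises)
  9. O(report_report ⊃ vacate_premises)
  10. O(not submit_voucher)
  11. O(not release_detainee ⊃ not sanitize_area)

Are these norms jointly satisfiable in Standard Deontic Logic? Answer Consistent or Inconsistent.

Inconsistent

Premises 11 and 2 are O(not release_detainee ⊃ not sanitize_area) and O(release_detainee ⊃ not sanitize_area); every ideal world satisfies not release_detainee or release_detainee, so in either case not sanitize_area holds — hence O(not sanitize_area).
Premise 4 is O(not sanitize_area ⊃ not audit_complaint); since O(not sanitize_area), deontic closure gives O(not audit_complaint).
The contrapositive of premise 3 (O(not report_report ⊃ audit_complaint)) is O(not audit_complaint ⊃ report_report), and O(not audit_complaint) is already established, so O(report_report).
From O(report_report) and premise 9, O(report_report ⊃ vacate_premises), we obtain O(vacate_premises).
Premise 8 is O(audit_deed ⊃ not vacate_premises); contrapositively O(vacate_premises ⊃ not audit_deed). Since O(vacate_premises) holds, K gives O(not audit_deed).
Premise 7 is O(not submit_voucher ⊃ audit_deed); contrapositively O(not audit_deed ⊃ submit_voucher). Since O(not audit_deed) holds, K gives O(submit_voucher).
Yet premise 10 states O(not submit_voucher).
We now have both O(submit_voucher) and O(not submit_voucher) — submit_voucher is simultaneously obligatory and forbidden, violating the D-axiom.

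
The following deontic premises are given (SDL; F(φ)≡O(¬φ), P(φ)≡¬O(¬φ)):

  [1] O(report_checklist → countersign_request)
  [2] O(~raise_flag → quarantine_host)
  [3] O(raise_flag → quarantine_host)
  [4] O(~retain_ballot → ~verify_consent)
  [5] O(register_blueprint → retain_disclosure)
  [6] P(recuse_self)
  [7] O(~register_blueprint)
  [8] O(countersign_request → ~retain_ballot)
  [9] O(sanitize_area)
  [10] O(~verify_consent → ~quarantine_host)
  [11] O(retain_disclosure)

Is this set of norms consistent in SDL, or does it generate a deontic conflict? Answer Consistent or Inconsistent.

Consistent

Premise 5 is O(register_blueprint → retain_disclosure); even if O(retain_disclosure) held, inferring O(register_blueprint) would be affirming the consequent — invalid.
So O(register_blueprint) is not derivable, and the apparent clash with O(~register_blueprint) does not arise.
A world satisfying every obligation exists (e.g. countersign_request=false, quarantine_host=true, raise_flag=false, recuse_self=false, register_blueprint=false, report_checklist=false, retain_ballot=true, retain_disclosure=true, sanitize_area=true, verify_consent=true); no atom is both obligatory and forbidden, so the set is consistent.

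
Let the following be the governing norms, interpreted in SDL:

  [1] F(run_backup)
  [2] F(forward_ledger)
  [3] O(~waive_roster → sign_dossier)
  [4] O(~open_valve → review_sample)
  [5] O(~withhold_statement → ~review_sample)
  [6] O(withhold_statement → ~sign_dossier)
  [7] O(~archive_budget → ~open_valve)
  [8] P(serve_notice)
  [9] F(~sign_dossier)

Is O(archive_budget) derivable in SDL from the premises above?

Yes

Premise 9 is F(~sign_dossier), i.e. O(sign_dossier).
The contrapositive of premise 6 (O(withhold_statement → ~sign_dossier)) is O(sign_dossier → ~withhold_statement), and O(sign_dossier) is already established, so O(~withhold_statement).
With premise 5, O(~withhold_statement → ~review_sample), the K-axiom yields O(~review_sample).
Premise 4, O(~open_valve → review_sample), contraposes to O(~review_sample → open_valve); with O(~review_sample) we get O(open_valve).
The contrapositive of premise 7 (O(~archive_budget → ~open_valve)) is O(open_valve → archive_budget), and O(open_valve) is already established, so O(archive_budget).
Premises 1, 2, 3, 8 do not contribute to this derivation.
So O(archive_budget) follows.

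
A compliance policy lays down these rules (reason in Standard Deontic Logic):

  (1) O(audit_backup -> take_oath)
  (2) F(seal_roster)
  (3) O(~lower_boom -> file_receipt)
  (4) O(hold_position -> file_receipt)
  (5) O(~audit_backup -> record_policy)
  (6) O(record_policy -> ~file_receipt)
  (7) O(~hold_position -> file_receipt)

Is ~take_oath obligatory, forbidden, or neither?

Forbidden

By case analysis on ~hold_position: premise 7 gives O(~hold_position -> file_receipt) and premise 4 gives O(hold_position -> file_receipt), so O(file_receipt) either way.
Premise 6, O(record_policy -> ~file_receipt), contraposes to O(file_receipt -> ~record_policy); with O(file_receipt) we get O(~record_policy).
Premise 5, O(~audit_backup -> record_policy), contraposes to O(~record_policy -> audit_backup); with O(~record_policy) we get O(audit_backup).
From O(audit_backup) and premise 1, O(audit_backup -> take_oath), we obtain O(take_oath).
Premises 2, 3 do not contribute to this derivation.
Thus O(take_oath), which is F(~take_oath): ~take_oath is forbidden.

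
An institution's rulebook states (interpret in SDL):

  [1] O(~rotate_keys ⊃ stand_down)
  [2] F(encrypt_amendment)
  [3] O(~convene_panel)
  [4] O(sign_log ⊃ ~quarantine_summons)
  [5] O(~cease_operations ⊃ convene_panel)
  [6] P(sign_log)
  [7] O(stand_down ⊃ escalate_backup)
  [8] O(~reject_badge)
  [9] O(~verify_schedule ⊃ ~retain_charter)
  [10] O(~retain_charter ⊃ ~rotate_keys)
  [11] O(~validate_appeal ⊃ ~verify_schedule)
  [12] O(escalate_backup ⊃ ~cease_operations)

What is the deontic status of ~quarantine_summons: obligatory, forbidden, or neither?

Neither

Premise 4 is O(sign_log ⊃ ~quarantine_summons), but O(sign_log) is not derivable from the premises (the permission P(sign_log) asserts only ~O(~sign_log), not O(sign_log)), so it does not yield O(~quarantine_summons).
No premise or chain of K-axiom applications forces O(~quarantine_summons), and none forces O(quarantine_summons). So ~quarantine_summons is neither obligatory nor forbidden under these norms.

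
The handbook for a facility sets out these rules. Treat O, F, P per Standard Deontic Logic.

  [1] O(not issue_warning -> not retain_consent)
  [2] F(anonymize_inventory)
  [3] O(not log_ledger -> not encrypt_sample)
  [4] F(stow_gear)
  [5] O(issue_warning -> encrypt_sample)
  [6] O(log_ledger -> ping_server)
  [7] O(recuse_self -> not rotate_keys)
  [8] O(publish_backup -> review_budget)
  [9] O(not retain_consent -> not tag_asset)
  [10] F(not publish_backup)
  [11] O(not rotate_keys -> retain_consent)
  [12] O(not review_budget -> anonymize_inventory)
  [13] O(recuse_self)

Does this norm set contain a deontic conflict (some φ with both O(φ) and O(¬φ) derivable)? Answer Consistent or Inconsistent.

Premise 12 is O(not review_budget -> anonymize_inventory), but O(not review_budget) is not derivable from the premises, so it does not yield O(anonymize_inventory).
So O(anonymize_inventory) is not derivable, and the apparent clash with O(not anonymize_inventory) does not arise.
A world satisfying every obligation exists (e.g. anonymize_inventory=false, encrypt_sample=true, issue_warning=true, log_ledger=true, ping_server=true, publish_backup=true, recuse_self=true, retain_consent=true, review_budget=true, rotate_keys=false, stow_gear=false, tag_asset=false); no atom is both obligatory and forbidden, so the set is consistent.

Consistent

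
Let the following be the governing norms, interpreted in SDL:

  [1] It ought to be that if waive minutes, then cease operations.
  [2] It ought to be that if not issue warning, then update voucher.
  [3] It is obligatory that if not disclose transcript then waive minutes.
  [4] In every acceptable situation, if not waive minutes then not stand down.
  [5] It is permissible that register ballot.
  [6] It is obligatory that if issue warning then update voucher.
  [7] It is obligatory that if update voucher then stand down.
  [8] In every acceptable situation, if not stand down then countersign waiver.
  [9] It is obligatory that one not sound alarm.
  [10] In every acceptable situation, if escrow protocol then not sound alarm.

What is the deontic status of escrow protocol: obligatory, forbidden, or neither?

Premise 10 is O(escrow_protocol → ¬sound_alarm); even if O(¬sound_alarm) held, inferring O(escrow_protocol) would be affirming the consequent — invalid.
No premise or chain of K-axiom applications forces O(escrow_protocol), and none forces O(¬escrow_protocol). So escrow_protocol is neither obligatory nor forbidden under these norms.

Neither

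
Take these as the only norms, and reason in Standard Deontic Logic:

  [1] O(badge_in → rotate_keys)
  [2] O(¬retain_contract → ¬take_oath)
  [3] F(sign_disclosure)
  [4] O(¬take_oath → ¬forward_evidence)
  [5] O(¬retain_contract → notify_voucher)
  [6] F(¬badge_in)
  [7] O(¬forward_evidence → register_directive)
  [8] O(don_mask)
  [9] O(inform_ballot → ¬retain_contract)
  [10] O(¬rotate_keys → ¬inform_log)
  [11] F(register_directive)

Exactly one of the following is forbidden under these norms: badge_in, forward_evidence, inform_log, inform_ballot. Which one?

Premise 11 is F(register_directive), i.e. O(¬register_directive).
Premise 7, O(¬forward_evidence → register_directive), contraposes to O(¬register_directive → forward_evidence); with O(¬register_directive) we get O(forward_evidence).
The contrapositive of premise 4 (O(¬take_oath → ¬forward_evidence)) is O(forward_evidence → take_oath), and O(forward_evidence) is already established, so O(take_oath).
The contrapositive of premise 2 (O(¬retain_contract → ¬take_oath)) is O(take_oath → retain_contract), and O(take_oath) is already established, so O(retain_contract).
Premise 9, O(inform_ballot → ¬retain_contract), contraposes to O(retain_contract → ¬inform_ballot); with O(retain_contract) we get O(¬inform_ballot).
So O(¬inform_ballot) holds, i.e. inform_ballot is forbidden. None of the other listed options is forbidden under the premises.

inform_ballot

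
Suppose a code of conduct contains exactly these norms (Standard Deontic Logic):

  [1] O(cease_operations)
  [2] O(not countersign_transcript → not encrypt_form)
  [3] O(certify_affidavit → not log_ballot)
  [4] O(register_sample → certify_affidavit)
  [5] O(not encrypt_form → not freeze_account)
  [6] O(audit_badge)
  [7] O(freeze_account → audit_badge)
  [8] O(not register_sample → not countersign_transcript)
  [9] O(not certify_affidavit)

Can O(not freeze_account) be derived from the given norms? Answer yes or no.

Yes

Premise 9 gives O(not certify_affidavit).
Premise 4, O(register_sample → certify_affidavit), contraposes to O(not certify_affidavit → not register_sample); with O(not certify_affidavit) we get O(not register_sample).
From O(not register_sample) and premise 8, O(not register_sample → not countersign_transcript), we obtain O(not countersign_transcript).
Applying K to premise 2 (O(not countersign_transcript → not encrypt_form)) and O(not countersign_transcript) yields O(not encrypt_form).
Applying K to premise 5 (O(not encrypt_form → not freeze_account)) and O(not encrypt_form) yields O(not freeze_account).
Premises 1, 3, 6, 7 do not contribute to this derivation.
So O(not freeze_account) follows.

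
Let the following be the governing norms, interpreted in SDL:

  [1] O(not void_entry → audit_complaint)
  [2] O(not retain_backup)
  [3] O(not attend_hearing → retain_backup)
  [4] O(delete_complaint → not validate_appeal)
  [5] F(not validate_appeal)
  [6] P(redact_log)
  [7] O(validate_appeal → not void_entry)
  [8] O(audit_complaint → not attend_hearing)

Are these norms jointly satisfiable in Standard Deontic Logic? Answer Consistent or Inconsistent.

Inconsistent

From premise 2 we have O(not retain_backup).
Premise 3, O(not attend_hearing → retain_backup), contraposes to O(not retain_backup → attend_hearing); with O(not retain_backup) we get O(attend_hearing).
Premise 8, O(audit_complaint → not attend_hearing), contraposes to O(attend_hearing → not audit_complaint); with O(attend_hearing) we get O(not audit_complaint).
Premise 1 is O(not void_entry → audit_complaint); contrapositively O(not audit_complaint → void_entry). Since O(not audit_complaint) holds, K gives O(void_entry).
The contrapositive of premise 7 (O(validate_appeal → not void_entry)) is O(void_entry → not validate_appeal), and O(void_entry) is already established, so O(not validate_appeal).
But premise 5, F(not validate_appeal), means O(validate_appeal).
We now have both O(not validate_appeal) and O(validate_appeal) — validate_appeal is simultaneously obligatory and forbidden, violating the D-axiom.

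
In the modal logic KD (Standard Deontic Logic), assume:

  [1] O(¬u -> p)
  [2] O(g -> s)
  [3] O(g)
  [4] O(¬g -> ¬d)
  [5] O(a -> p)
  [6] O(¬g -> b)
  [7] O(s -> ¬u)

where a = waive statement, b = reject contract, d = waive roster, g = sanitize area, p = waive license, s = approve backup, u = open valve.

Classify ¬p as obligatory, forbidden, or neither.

Premise 3 gives O(g).
Applying K to premise 2 (O(g -> s)) and O(g) yields O(s).
With premise 7, O(s -> ¬u), the K-axiom yields O(¬u).
Applying K to premise 1 (O(¬u -> p)) and O(¬u) yields O(p).
Premises 4, 5, 6 do not contribute to this derivation.
Thus O(p), which is F(¬p): ¬p is forbidden.

Forbidden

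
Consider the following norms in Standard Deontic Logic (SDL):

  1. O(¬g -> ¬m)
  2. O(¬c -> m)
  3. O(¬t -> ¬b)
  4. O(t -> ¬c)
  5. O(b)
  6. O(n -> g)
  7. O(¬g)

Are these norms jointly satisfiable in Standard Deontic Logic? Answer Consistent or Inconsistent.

Premise 5 gives O(b).
Premise 3, O(¬t -> ¬b), contraposes to O(b -> t); with O(b) we get O(t).
Applying K to premise 4 (O(t -> ¬c)) and O(t) yields O(¬c).
From O(¬c) and premise 2, O(¬c -> m), we obtain O(m).
The contrapositive of premise 1 (O(¬g -> ¬m)) is O(m -> g), and O(m) is already established, so O(g).
However, premise 7 gives O(¬g).
We now have both O(g) and O(¬g) — g is simultaneously obligatory and forbidden, violating the D-axiom.

Inconsistent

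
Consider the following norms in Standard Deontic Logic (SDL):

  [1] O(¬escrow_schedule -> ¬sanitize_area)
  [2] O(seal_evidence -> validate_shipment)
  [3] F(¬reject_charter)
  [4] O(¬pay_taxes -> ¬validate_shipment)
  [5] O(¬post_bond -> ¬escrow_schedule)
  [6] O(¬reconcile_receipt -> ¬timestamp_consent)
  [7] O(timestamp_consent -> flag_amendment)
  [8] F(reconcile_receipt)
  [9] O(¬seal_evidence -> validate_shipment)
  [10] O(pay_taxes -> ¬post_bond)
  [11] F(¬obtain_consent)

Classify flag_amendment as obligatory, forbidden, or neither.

Premise 7 is O(timestamp_consent -> flag_amendment), but O(timestamp_consent) is not derivable from the premises, so it does not yield O(flag_amendment).
No premise or chain of K-axiom applications forces O(flag_amendment), and none forces O(¬flag_amendment). So flag_amendment is neither obligatory nor forbidden under these norms.

Neither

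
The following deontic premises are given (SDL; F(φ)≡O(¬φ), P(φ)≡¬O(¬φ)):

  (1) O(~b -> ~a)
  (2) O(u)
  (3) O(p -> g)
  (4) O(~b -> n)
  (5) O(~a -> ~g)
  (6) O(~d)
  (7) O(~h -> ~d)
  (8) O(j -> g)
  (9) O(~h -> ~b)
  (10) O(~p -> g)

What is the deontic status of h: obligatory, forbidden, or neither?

Obligatory

Premises 3 and 10 are O(p -> g) and O(~p -> g); every ideal world satisfies p or ~p, so in either case g holds — hence O(g).
Premise 5, O(~a -> ~g), contraposes to O(g -> a); with O(g) we get O(a).
The contrapositive of premise 1 (O(~b -> ~a)) is O(a -> b), and O(a) is already established, so O(b).
Premise 9 is O(~h -> ~b); contrapositively O(b -> h). Since O(b) holds, K gives O(h).
Premises 2, 4, 6, 7, 8 do not contribute to this derivation.
Hence h is obligatory.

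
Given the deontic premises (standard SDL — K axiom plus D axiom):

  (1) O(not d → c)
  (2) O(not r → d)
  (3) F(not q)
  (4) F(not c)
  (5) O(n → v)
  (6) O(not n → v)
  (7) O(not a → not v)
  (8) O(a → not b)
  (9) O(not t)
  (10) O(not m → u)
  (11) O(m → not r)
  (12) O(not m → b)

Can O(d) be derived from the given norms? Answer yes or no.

Yes

Premises 5 and 6 are O(n → v) and O(not n → v); every ideal world satisfies n or not n, so in either case v holds — hence O(v).
Premise 7 is O(not a → not v); contrapositively O(v → a). Since O(v) holds, K gives O(a).
Applying K to premise 8 (O(a → not b)) and O(a) yields O(not b).
Premise 12, O(not m → b), contraposes to O(not b → m); with O(not b) we get O(m).
With premise 11, O(m → not r), the K-axiom yields O(not r).
Premise 2 is O(not r → d); since O(not r), deontic closure gives O(d).
Premises 1, 3, 4, 9, 10 do not contribute to this derivation.
So O(d) follows.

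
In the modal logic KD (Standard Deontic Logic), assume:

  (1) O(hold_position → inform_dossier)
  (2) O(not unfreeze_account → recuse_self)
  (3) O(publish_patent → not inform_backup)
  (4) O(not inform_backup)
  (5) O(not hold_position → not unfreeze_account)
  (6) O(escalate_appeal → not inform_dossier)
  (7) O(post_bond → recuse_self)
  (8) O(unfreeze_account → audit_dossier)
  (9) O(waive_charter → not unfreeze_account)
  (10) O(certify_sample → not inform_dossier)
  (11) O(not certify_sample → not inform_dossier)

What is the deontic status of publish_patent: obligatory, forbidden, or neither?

Neither

Premise 3 is O(publish_patent → not inform_backup); even if O(not inform_backup) held, inferring O(publish_patent) would be affirming the consequent — invalid.
No premise or chain of K-axiom applications forces O(publish_patent), and none forces O(not publish_patent). So publish_patent is neither obligatory nor forbidden under these norms.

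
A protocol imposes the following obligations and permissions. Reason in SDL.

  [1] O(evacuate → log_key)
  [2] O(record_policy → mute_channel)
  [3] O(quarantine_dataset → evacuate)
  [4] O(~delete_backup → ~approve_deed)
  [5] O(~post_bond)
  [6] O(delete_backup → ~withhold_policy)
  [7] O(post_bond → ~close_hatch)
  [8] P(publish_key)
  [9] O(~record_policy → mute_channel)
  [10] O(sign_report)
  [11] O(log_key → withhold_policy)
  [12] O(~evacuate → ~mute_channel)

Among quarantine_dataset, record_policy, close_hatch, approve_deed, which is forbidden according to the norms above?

Premises 9 and 2 cover both cases: O(~record_policy → mute_channel) and O(record_policy → mute_channel). Since ~record_policy ∨ record_policy is a tautology, O(mute_channel) follows.
Premise 12, O(~evacuate → ~mute_channel), contraposes to O(mute_channel → evacuate); with O(mute_channel) we get O(evacuate).
Applying K to premise 1 (O(evacuate → log_key)) and O(evacuate) yields O(log_key).
With premise 11, O(log_key → withhold_policy), the K-axiom yields O(withhold_policy).
Premise 6 is O(delete_backup → ~withhold_policy); contrapositively O(withhold_policy → ~delete_backup). Since O(withhold_policy) holds, K gives O(~delete_backup).
With premise 4, O(~delete_backup → ~approve_deed), the K-axiom yields O(~approve_deed).
So O(~approve_deed) holds, i.e. approve_deed is forbidden. None of the other listed options is forbidden under the premises.

approve_deed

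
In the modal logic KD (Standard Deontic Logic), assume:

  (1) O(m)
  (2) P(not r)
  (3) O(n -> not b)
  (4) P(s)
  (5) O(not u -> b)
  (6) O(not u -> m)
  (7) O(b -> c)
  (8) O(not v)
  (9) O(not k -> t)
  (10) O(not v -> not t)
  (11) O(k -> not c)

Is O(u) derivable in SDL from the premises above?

Yes

From premise 8 we have O(not v).
With premise 10, O(not v -> not t), the K-axiom yields O(not t).
The contrapositive of premise 9 (O(not k -> t)) is O(not t -> k), and O(not t) is already established, so O(k).
Premise 11 is O(k -> not c); since O(k), deontic closure gives O(not c).
Premise 7 is O(b -> c); contrapositively O(not c -> not b). Since O(not c) holds, K gives O(not b).
Premise 5, O(not u -> b), contraposes to O(not b -> u); with O(not b) we get O(u).
Premises 1, 2, 3, 4, 6 do not contribute to this derivation.
So O(u) follows.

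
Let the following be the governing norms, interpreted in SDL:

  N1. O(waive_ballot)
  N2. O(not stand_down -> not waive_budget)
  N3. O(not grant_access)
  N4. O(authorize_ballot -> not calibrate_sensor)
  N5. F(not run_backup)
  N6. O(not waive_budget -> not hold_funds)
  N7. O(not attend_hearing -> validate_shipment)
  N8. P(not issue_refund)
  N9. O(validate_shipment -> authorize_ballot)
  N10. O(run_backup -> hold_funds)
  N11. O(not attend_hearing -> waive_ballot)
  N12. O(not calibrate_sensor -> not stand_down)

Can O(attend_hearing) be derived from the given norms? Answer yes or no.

Premise 5 is F(not run_backup), i.e. O(run_backup).
With premise 10, O(run_backup -> hold_funds), the K-axiom yields O(hold_funds).
The contrapositive of premise 6 (O(not waive_budget -> not hold_funds)) is O(hold_funds -> waive_budget), and O(hold_funds) is already established, so O(waive_budget).
The contrapositive of premise 2 (O(not stand_down -> not waive_budget)) is O(waive_budget -> stand_down), and O(waive_budget) is already established, so O(stand_down).
Premise 12, O(not calibrate_sensor -> not stand_down), contraposes to O(stand_down -> calibrate_sensor); with O(stand_down) we get O(calibrate_sensor).
Premise 4, O(authorize_ballot -> not calibrate_sensor), contraposes to O(calibrate_sensor -> not authorize_ballot); with O(calibrate_sensor) we get O(not authorize_ballot).
Premise 9 is O(validate_shipment -> authorize_ballot); contrapositively O(not authorize_ballot -> not validate_shipment). Since O(not authorize_ballot) holds, K gives O(not validate_shipment).
Premise 7, O(not attend_hearing -> validate_shipment), contraposes to O(not validate_shipment -> attend_hearing); with O(not validate_shipment) we get O(attend_hearing).
Premises 1, 3, 8, 11 do not contribute to this derivation.
So O(attend_hearing) follows.

Yes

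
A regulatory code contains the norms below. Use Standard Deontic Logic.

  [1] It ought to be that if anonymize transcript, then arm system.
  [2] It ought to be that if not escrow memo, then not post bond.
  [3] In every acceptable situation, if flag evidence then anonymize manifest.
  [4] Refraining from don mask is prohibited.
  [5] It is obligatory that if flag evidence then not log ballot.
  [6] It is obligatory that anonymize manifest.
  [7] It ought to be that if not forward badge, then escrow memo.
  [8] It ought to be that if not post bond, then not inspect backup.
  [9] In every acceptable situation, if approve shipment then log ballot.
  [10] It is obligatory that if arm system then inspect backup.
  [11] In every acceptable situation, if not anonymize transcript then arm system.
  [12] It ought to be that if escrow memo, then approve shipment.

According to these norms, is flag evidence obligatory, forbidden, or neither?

Forbidden

By case analysis on anonymize_transcript: premise 1 gives O(anonymize_transcript → arm_system) and premise 11 gives O(¬anonymize_transcript → arm_system), so O(arm_system) either way.
With premise 10, O(arm_system → inspect_backup), the K-axiom yields O(inspect_backup).
Premise 8 is O(¬post_bond → ¬inspect_backup); contrapositively O(inspect_backup → post_bond). Since O(inspect_backup) holds, K gives O(post_bond).
The contrapositive of premise 2 (O(¬escrow_memo → ¬post_bond)) is O(post_bond → escrow_memo), and O(post_bond) is already established, so O(escrow_memo).
Applying K to premise 12 (O(escrow_memo → approve_shipment)) and O(escrow_memo) yields O(approve_shipment).
With premise 9, O(approve_shipment → log_ballot), the K-axiom yields O(log_ballot).
Premise 5, O(flag_evidence → ¬log_ballot), contraposes to O(log_ballot → ¬flag_evidence); with O(log_ballot) we get O(¬flag_evidence).
Premises 3, 4, 6, 7 do not contribute to this derivation.
Thus O(¬flag_evidence), which is F(flag_evidence): flag_evidence is forbidden.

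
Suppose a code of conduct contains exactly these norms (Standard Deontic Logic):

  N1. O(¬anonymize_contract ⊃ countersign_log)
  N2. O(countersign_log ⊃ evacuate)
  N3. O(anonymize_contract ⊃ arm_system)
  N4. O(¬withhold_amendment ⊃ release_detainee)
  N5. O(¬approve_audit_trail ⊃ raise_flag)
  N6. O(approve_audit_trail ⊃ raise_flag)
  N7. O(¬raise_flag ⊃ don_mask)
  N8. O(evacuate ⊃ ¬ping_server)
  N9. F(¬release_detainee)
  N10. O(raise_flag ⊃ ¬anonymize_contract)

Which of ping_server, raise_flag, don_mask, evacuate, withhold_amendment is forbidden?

By case analysis on approve_audit_trail: premise 6 gives O(approve_audit_trail ⊃ raise_flag) and premise 5 gives O(¬approve_audit_trail ⊃ raise_flag), so O(raise_flag) either way.
Premise 10 is O(raise_flag ⊃ ¬anonymize_contract); since O(raise_flag), deontic closure gives O(¬anonymize_contract).
Applying K to premise 1 (O(¬anonymize_contract ⊃ countersign_log)) and O(¬anonymize_contract) yields O(countersign_log).
With premise 2, O(countersign_log ⊃ evacuate), the K-axiom yields O(evacuate).
Applying K to premise 8 (O(evacuate ⊃ ¬ping_server)) and O(evacuate) yields O(¬ping_server).
So O(¬ping_server) holds, i.e. ping_server is forbidden. None of the other listed options is forbidden under the premises.

ping_server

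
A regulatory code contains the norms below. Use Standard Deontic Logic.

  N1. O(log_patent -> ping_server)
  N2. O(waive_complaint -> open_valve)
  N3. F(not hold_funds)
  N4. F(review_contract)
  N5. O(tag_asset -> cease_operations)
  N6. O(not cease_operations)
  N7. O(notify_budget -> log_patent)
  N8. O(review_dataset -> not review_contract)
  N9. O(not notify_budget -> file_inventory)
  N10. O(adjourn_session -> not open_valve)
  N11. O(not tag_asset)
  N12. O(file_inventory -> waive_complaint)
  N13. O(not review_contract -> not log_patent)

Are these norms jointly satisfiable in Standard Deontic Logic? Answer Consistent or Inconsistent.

Premise 5 is O(tag_asset -> cease_operations), but O(tag_asset) is not derivable from the premises, so it does not yield O(cease_operations).
So O(cease_operations) is not derivable, and the apparent clash with O(not cease_operations) does not arise.
A world satisfying every obligation exists (e.g. adjourn_session=false, cease_operations=false, file_inventory=true, hold_funds=true, log_patent=false, notify_budget=false, open_valve=true, ping_server=false, review_contract=false, review_dataset=false, tag_asset=false, waive_complaint=true); no atom is both obligatory and forbidden, so the set is consistent.

Consistent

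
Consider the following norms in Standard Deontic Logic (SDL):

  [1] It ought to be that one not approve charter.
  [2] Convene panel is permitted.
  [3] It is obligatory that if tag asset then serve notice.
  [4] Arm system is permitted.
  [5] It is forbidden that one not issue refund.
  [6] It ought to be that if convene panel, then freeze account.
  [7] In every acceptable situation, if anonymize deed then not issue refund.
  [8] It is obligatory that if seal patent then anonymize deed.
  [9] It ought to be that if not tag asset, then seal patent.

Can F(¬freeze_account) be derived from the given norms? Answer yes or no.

No

Premise 6 is O(convene_panel → freeze_account), but O(convene_panel) is not derivable from the premises (the permission P(convene_panel) asserts only ¬O(¬convene_panel), not O(convene_panel)), so it does not yield O(freeze_account).
No other premise forces O(freeze_account). An ideal world satisfying every premise can still have ¬freeze_account true, so F(¬freeze_account) is not derivable.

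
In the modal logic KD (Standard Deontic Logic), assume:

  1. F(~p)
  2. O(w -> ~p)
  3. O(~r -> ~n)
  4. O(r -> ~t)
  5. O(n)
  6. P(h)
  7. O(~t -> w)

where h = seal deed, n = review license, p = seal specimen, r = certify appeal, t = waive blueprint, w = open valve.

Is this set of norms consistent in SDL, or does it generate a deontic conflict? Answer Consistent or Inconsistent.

Premise 1, F(~p), is equivalent to O(p).
Premise 2 is O(w -> ~p); contrapositively O(p -> ~w). Since O(p) holds, K gives O(~w).
The contrapositive of premise 7 (O(~t -> w)) is O(~w -> t), and O(~w) is already established, so O(t).
Premise 4 is O(r -> ~t); contrapositively O(t -> ~r). Since O(t) holds, K gives O(~r).
Premise 3 is O(~r -> ~n); since O(~r), deontic closure gives O(~n).
Yet premise 5 states O(n).
We now have both O(~n) and O(n) — n is simultaneously obligatory and forbidden, violating the D-axiom.

Inconsistent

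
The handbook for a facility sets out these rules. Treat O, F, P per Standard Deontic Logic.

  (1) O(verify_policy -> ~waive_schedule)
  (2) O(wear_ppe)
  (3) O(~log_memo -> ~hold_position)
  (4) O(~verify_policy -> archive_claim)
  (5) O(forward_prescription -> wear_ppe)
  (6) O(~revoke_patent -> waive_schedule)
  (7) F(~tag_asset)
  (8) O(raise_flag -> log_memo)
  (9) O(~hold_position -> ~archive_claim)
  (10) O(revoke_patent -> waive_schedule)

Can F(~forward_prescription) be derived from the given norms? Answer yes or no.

Premise 5 is O(forward_prescription -> wear_ppe); even if O(wear_ppe) held, inferring O(forward_prescription) would be affirming the consequent — invalid.
No other premise forces O(forward_prescription). An ideal world satisfying every premise can still have ~forward_prescription true, so F(~forward_prescription) is not derivable.

No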